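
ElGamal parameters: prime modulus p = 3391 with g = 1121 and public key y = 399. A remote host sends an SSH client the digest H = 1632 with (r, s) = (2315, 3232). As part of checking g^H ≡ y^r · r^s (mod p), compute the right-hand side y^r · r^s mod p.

802

Squares mod 3391: 399^1≡399, 399^2≡3215, 399^4≡457, 399^8≡1998, 399^16≡797, 399^32≡1092, 399^64≡2223, 399^128≡1042, 399^256≡644, 399^512≡1034, 399^1024≡991, 399^2048≡2082
2315 = 2048 + 256 + 8 + 2 + 1, so 399^2315 ≡ 2082·644·1998·3215·399 ≡ 2070 (mod 3391)
Squares mod 3391: 2315^1≡2315, 2315^2≡1445, 2315^4≡2560, 2315^8≡2188, 2315^16≡2643, 2315^32≡3380, 2315^64≡121, 2315^128≡1077, 2315^256≡207, 2315^512≡2157, 2315^1024≡197, 2315^2048≡1508
3232 = 2048 + 1024 + 128 + 32, so 2315^3232 ≡ 1508·197·1077·3380 ≡ 1881 (mod 3391)
y^r · r^s ≡ 2070·1881 = 3893670 ≡ 802 (mod 3391)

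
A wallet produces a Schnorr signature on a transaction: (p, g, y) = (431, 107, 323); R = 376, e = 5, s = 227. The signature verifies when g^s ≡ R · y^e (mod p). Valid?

g^s mod p:
107^2 = 11449 ≡ 243
107^4 ≡ 243^2 = 59049 ≡ 2
107^8 ≡ 2^2 = 4
107^16 ≡ 4^2 = 16
107^32 ≡ 16^2 = 256
107^64 ≡ 256^2 = 65536 ≡ 24
107^128 ≡ 24^2 = 576 ≡ 145
227 = 128 + 64 + 32 + 2 + 1, so 107^227 ≡ 145·24·256·243·107 ≡ 423 (mod 431)
R · y^e mod p:
323^2 = 104329 ≡ 27
323^4 ≡ 27^2 = 729 ≡ 298
5 = 4 + 1, so 323^5 ≡ 298·323 ≡ 141 (mod 431)
376·141 = 53016 ≡ 3 (mod 431)
423 ≠ 3; the check fails.

no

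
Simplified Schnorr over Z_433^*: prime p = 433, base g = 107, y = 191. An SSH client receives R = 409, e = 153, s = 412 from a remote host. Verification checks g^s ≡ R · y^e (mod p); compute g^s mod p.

104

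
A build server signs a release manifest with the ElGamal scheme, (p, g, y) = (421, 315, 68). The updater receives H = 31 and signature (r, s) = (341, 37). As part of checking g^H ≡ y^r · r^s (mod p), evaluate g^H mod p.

341

315^31 mod 421 = 341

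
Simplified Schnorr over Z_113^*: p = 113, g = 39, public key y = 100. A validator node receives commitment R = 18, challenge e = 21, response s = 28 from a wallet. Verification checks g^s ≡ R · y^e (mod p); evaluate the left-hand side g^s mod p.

39^28 mod 113 = 15

15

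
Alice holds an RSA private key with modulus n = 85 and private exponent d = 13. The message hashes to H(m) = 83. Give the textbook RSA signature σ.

53

(H(m))^2 ≡ 83^2 = 6889 ≡ 4
(H(m))^4 ≡ 4^2 = 16
(H(m))^8 ≡ 16^2 = 256 ≡ 1
13 = 8 + 4 + 1, so (H(m))^13 ≡ 1·16·83 ≡ 53 (mod 85)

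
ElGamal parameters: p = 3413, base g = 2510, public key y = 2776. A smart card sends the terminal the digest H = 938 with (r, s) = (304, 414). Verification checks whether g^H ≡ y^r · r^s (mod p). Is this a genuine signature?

Left side g^H mod p:
2510^938 mod 3413 = 1356
Right side y^r · r^s mod p:
2776^304 mod 3413 = 2900
304^414 mod 3413 = 1634
2900·1634 = 4738600 ≡ 1356 (mod 3413)
1356 ≡ 1356 (mod 3413), so the signature is genuine.

genuine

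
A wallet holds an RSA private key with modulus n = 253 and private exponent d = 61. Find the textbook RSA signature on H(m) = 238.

128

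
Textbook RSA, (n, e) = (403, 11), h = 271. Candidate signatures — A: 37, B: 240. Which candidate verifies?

Candidate A: 37^11 mod 403 = 305
Candidate B: 240^11 mod 403 = 271
  → matches h = 271

B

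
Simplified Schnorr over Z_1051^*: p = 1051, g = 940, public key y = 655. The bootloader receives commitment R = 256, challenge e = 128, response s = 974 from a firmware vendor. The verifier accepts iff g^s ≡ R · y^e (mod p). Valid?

no

g^s mod p:
940^2 = 883600 ≡ 760
940^4 ≡ 760^2 = 577600 ≡ 601
940^8 ≡ 601^2 = 361201 ≡ 708
940^16 ≡ 708^2 = 501264 ≡ 988
940^32 ≡ 988^2 = 976144 ≡ 816
940^64 ≡ 816^2 = 665856 ≡ 573
940^128 ≡ 573^2 = 328329 ≡ 417
940^256 ≡ 417^2 = 173889 ≡ 474
940^512 ≡ 474^2 = 224676 ≡ 813
974 = 512 + 256 + 128 + 64 + 8 + 4 + 2, so 940^974 ≡ 813·474·417·573·708·601·760 ≡ 174 (mod 1051)
R · y^e mod p:
655^2 = 429025 ≡ 217
655^4 ≡ 217^2 = 47089 ≡ 845
655^8 ≡ 845^2 = 714025 ≡ 396
655^16 ≡ 396^2 = 156816 ≡ 217
655^32 ≡ 217^2 = 47089 ≡ 845
655^64 ≡ 845^2 = 714025 ≡ 396
655^128 ≡ 396^2 = 156816 ≡ 217
256·217 = 55552 ≡ 900 (mod 1051)
174 ≠ 900; the check fails.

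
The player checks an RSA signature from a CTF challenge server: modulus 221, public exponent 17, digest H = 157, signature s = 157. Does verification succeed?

passes

Squares mod 221: s^1≡157, s^2≡118, s^4≡1, s^8≡1, s^16≡1
17 = 16 + 1, so s^17 ≡ 1·157 ≡ 157 (mod 221)
157 = H, so the signature checks out.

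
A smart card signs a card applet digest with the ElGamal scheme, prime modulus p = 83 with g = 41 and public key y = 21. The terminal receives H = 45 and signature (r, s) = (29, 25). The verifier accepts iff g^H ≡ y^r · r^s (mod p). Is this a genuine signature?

Left side g^H mod p:
41^2 = 1681 ≡ 21
41^4 ≡ 21^2 = 441 ≡ 26
41^8 ≡ 26^2 = 676 ≡ 12
41^16 ≡ 12^2 = 144 ≡ 61
41^32 ≡ 61^2 = 3721 ≡ 69
45 = 32 + 8 + 4 + 1, so 41^45 ≡ 69·12·26·41 ≡ 26 (mod 83)
Right side y^r · r^s mod p:
21^2 = 441 ≡ 26
21^4 ≡ 26^2 = 676 ≡ 12
21^8 ≡ 12^2 = 144 ≡ 61
21^16 ≡ 61^2 = 3721 ≡ 69
29 = 16 + 8 + 4 + 1, so 21^29 ≡ 69·61·12·21 ≡ 11 (mod 83)
29^2 = 841 ≡ 11
29^4 ≡ 11^2 = 121 ≡ 38
29^8 ≡ 38^2 = 1444 ≡ 33
29^16 ≡ 33^2 = 1089 ≡ 10
25 = 16 + 8 + 1, so 29^25 ≡ 10·33·29 ≡ 25 (mod 83)
11·25 = 275 ≡ 26 (mod 83)
26 ≡ 26 (mod 83), so the signature is genuine.

genuine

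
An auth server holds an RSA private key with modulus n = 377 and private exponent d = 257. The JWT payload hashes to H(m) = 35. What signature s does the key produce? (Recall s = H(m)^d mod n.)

120

Squares mod 377: (H(m))^1≡35, (H(m))^2≡94, (H(m))^4≡165, (H(m))^8≡81, (H(m))^16≡152, (H(m))^32≡107, (H(m))^64≡139, (H(m))^128≡94, (H(m))^256≡165
257 = 256 + 1, so (H(m))^257 ≡ 165·35 ≡ 120 (mod 377)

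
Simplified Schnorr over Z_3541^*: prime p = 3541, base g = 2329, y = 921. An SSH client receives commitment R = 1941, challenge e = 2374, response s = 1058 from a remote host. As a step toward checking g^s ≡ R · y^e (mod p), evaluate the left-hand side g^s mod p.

1961

2329^2 = 5424241 ≡ 2970
2329^4 ≡ 2970^2 = 8820900 ≡ 269
2329^8 ≡ 269^2 = 72361 ≡ 1541
2329^16 ≡ 1541^2 = 2374681 ≡ 2211
2329^32 ≡ 2211^2 = 4888521 ≡ 1941
2329^64 ≡ 1941^2 = 3767481 ≡ 3398
2329^128 ≡ 3398^2 = 11546404 ≡ 2744
2329^256 ≡ 2744^2 = 7529536 ≡ 1370
2329^512 ≡ 1370^2 = 1876900 ≡ 170
2329^1024 ≡ 170^2 = 28900 ≡ 572
1058 = 1024 + 32 + 2, so 2329^1058 ≡ 572·1941·2970 ≡ 1961 (mod 3541)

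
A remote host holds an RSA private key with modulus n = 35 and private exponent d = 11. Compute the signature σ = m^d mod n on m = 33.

m^2 ≡ 33^2 = 1089 ≡ 4
m^4 ≡ 4^2 = 16
m^8 ≡ 16^2 = 256 ≡ 11
11 = 8 + 2 + 1, so m^11 ≡ 11·4·33 ≡ 17 (mod 35)

17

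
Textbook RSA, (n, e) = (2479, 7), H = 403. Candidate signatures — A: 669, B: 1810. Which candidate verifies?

Candidate A: 669^7 mod 2479 = 2076
Candidate B: 1810^7 mod 2479 = 403
  → matches H = 403

B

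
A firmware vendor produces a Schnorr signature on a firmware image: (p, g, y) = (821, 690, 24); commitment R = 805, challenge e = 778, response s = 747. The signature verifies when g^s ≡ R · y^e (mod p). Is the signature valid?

valid

g^s mod p:
690^747 mod 821 = 729
R · y^e mod p:
24^778 mod 821 = 211
805·211 = 169855 ≡ 729 (mod 821)
729 ≡ 729 (mod 821); signature holds.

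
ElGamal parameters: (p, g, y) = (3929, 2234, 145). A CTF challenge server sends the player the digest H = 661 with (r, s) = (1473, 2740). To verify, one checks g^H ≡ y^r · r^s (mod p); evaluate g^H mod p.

2316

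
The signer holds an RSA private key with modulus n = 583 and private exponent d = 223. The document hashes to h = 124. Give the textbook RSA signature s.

456

h^2 ≡ 124^2 = 15376 ≡ 218
h^4 ≡ 218^2 = 47524 ≡ 301
h^8 ≡ 301^2 = 90601 ≡ 236
h^16 ≡ 236^2 = 55696 ≡ 311
h^32 ≡ 311^2 = 96721 ≡ 526
h^64 ≡ 526^2 = 276676 ≡ 334
h^128 ≡ 334^2 = 111556 ≡ 203
223 = 128 + 64 + 16 + 8 + 4 + 2 + 1, so h^223 ≡ 203·334·311·236·301·218·124 ≡ 456 (mod 583)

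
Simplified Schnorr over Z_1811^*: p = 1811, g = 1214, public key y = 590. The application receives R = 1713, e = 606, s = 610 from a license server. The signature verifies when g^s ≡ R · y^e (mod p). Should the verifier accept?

g^s mod p:
Squares mod 1811: 1214^1≡1214, 1214^2≡1453, 1214^4≡1394, 1214^8≡33, 1214^16≡1089, 1214^32≡1527, 1214^64≡972, 1214^128≡1253, 1214^256≡1683, 1214^512≡85
610 = 512 + 64 + 32 + 2, so 1214^610 ≡ 85·972·1527·1453 ≡ 51 (mod 1811)
R · y^e mod p:
Squares mod 1811: 590^1≡590, 590^2≡388, 590^4≡231, 590^8≡842, 590^16≡863, 590^32≡448, 590^64≡1494, 590^128≡884, 590^256≡915, 590^512≡543
606 = 512 + 64 + 16 + 8 + 4 + 2, so 590^606 ≡ 543·1494·863·842·231·388 ≡ 1525 (mod 1811)
1713·1525 = 2612325 ≡ 863 (mod 1811)
51 ≠ 863; the check fails.

reject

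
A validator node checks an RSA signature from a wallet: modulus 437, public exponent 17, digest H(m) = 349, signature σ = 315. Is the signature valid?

valid

Squares mod 437: σ^1≡315, σ^2≡26, σ^4≡239, σ^8≡311, σ^16≡144
17 = 16 + 1, so σ^17 ≡ 144·315 ≡ 349 (mod 437)
Since 349 equals the digest 349, verification succeeds.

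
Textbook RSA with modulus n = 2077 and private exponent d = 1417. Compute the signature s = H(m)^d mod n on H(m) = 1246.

(H(m))^2 ≡ 1246^2 = 1552516 ≡ 997
(H(m))^4 ≡ 997^2 = 994009 ≡ 1203
(H(m))^8 ≡ 1203^2 = 1447209 ≡ 1617
(H(m))^16 ≡ 1617^2 = 2614689 ≡ 1823
(H(m))^32 ≡ 1823^2 = 3323329 ≡ 129
(H(m))^64 ≡ 129^2 = 16641 ≡ 25
(H(m))^128 ≡ 25^2 = 625
(H(m))^256 ≡ 625^2 = 390625 ≡ 149
(H(m))^512 ≡ 149^2 = 22201 ≡ 1431
(H(m))^1024 ≡ 1431^2 = 2047761 ≡ 1916
1417 = 1024 + 256 + 128 + 8 + 1, so (H(m))^1417 ≡ 1916·149·625·1617·1246 ≡ 1432 (mod 2077)

1432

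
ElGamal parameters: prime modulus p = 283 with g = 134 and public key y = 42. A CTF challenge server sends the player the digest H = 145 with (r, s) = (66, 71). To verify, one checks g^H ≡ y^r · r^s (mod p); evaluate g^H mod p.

281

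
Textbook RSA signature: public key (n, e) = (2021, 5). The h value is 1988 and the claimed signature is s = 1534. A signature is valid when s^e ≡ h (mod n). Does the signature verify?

does not verify

Squares mod 2021: s^1≡1534, s^2≡712, s^4≡1694
5 = 4 + 1, so s^5 ≡ 1694·1534 ≡ 1611 (mod 2021)
s^5 mod 2021 = 1611, but h = 1988.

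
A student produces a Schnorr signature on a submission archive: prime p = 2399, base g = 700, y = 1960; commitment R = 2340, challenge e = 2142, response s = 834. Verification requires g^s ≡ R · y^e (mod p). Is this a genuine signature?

forged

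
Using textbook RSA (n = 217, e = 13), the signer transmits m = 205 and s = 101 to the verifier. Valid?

no

s^2 ≡ 101^2 = 10201 ≡ 2
s^4 ≡ 2^2 = 4
s^8 ≡ 4^2 = 16
13 = 8 + 4 + 1, so s^13 ≡ 16·4·101 ≡ 171 (mod 217)
s^13 mod 217 = 171, but m = 205.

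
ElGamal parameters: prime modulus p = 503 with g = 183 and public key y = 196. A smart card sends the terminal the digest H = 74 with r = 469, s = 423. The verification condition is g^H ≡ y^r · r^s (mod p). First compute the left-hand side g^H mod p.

100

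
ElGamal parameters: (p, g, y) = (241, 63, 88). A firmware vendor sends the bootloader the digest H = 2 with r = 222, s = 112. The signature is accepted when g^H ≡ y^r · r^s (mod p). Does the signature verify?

verifies

Left side g^H mod p:
63^2 = 3969 ≡ 113
Right side y^r · r^s mod p:
88^2 = 7744 ≡ 32
88^4 ≡ 32^2 = 1024 ≡ 60
88^8 ≡ 60^2 = 3600 ≡ 226
88^16 ≡ 226^2 = 51076 ≡ 225
88^32 ≡ 225^2 = 50625 ≡ 15
88^64 ≡ 15^2 = 225
88^128 ≡ 225^2 = 50625 ≡ 15
222 = 128 + 64 + 16 + 8 + 4 + 2, so 88^222 ≡ 15·225·225·226·60·32 ≡ 8 (mod 241)
222^2 = 49284 ≡ 120
222^4 ≡ 120^2 = 14400 ≡ 181
222^8 ≡ 181^2 = 32761 ≡ 226
222^16 ≡ 226^2 = 51076 ≡ 225
222^32 ≡ 225^2 = 50625 ≡ 15
222^64 ≡ 15^2 = 225
112 = 64 + 32 + 16, so 222^112 ≡ 225·15·225 ≡ 225 (mod 241)
8·225 = 1800 ≡ 113 (mod 241)
113 ≡ 113 (mod 241), so the signature is genuine.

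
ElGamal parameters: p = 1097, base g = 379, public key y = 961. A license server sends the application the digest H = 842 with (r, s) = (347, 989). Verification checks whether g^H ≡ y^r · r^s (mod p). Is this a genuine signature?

genuine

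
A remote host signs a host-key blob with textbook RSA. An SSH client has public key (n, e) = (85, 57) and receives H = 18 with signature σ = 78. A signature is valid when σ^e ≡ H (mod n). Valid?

Squares mod 85: σ^1≡78, σ^2≡49, σ^4≡21, σ^8≡16, σ^16≡1, σ^32≡1
57 = 32 + 16 + 8 + 1, so σ^57 ≡ 1·1·16·78 ≡ 58 (mod 85)
σ^57 mod 85 = 58, but H = 18.

no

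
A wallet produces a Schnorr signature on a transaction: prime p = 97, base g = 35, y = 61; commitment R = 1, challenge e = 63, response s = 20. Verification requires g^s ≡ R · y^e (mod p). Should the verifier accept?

g^s mod p:
Squares mod 97: 35^1≡35, 35^2≡61, 35^4≡35, 35^8≡61, 35^16≡35
20 = 16 + 4, so 35^20 ≡ 35·35 ≡ 61 (mod 97)
R · y^e mod p:
Squares mod 97: 61^1≡61, 61^2≡35, 61^4≡61, 61^8≡35, 61^16≡61, 61^32≡35
63 = 32 + 16 + 8 + 4 + 2 + 1, so 61^63 ≡ 35·61·35·61·35·61 ≡ 1 (mod 97)
1·1 = 1 ≡ 1 (mod 97)
61 ≠ 1; the check fails.

reject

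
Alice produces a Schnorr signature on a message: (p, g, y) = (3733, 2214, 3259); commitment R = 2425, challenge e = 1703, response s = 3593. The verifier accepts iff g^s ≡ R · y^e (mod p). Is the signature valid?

g^s mod p:
Squares mod 3733: 2214^1≡2214, 2214^2≡367, 2214^4≡301, 2214^8≡1009, 2214^16≡2705, 2214^32≡345, 2214^64≡3302, 2214^128≡2844, 2214^256≡2658, 2214^512≡2128, 2214^1024≡255, 2214^2048≡1564
3593 = 2048 + 1024 + 512 + 8 + 1, so 2214^3593 ≡ 1564·255·2128·1009·2214 ≡ 2432 (mod 3733)
R · y^e mod p:
Squares mod 3733: 3259^1≡3259, 3259^2≡696, 3259^4≡2859, 3259^8≡2344, 3259^16≡3093, 3259^32≡2703, 3259^64≡728, 3259^128≡3631, 3259^256≡2938, 3259^512≡1148, 3259^1024≡155
1703 = 1024 + 512 + 128 + 32 + 4 + 2 + 1, so 3259^1703 ≡ 155·1148·3631·2703·2859·696·3259 ≡ 3343 (mod 3733)
2425·3343 = 8106775 ≡ 2432 (mod 3733)
2432 ≡ 2432 (mod 3733); signature holds.

valid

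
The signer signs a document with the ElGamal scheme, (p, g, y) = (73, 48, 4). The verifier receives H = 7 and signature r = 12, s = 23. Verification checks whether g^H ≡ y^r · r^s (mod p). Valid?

Left side g^H mod p:
48^2 = 2304 ≡ 41
48^4 ≡ 41^2 = 1681 ≡ 2
7 = 4 + 2 + 1, so 48^7 ≡ 2·41·48 ≡ 67 (mod 73)
Right side y^r · r^s mod p:
4^2 = 16
4^4 ≡ 16^2 = 256 ≡ 37
4^8 ≡ 37^2 = 1369 ≡ 55
12 = 8 + 4, so 4^12 ≡ 55·37 ≡ 64 (mod 73)
12^2 = 144 ≡ 71
12^4 ≡ 71^2 = 5041 ≡ 4
12^8 ≡ 4^2 = 16
12^16 ≡ 16^2 = 256 ≡ 37
23 = 16 + 4 + 2 + 1, so 12^23 ≡ 37·4·71·12 ≡ 25 (mod 73)
64·25 = 1600 ≡ 67 (mod 73)
67 ≡ 67 (mod 73), so the signature is genuine.

yes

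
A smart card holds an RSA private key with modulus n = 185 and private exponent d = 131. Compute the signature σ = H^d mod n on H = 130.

15

H^2 ≡ 130^2 = 16900 ≡ 65
H^4 ≡ 65^2 = 4225 ≡ 155
H^8 ≡ 155^2 = 24025 ≡ 160
H^16 ≡ 160^2 = 25600 ≡ 70
H^32 ≡ 70^2 = 4900 ≡ 90
H^64 ≡ 90^2 = 8100 ≡ 145
H^128 ≡ 145^2 = 21025 ≡ 120
131 = 128 + 2 + 1, so H^131 ≡ 120·65·130 ≡ 15 (mod 185)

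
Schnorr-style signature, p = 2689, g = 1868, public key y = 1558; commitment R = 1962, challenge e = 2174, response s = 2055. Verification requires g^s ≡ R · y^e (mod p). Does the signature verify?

g^s mod p:
1868^2055 mod 2689 = 346
R · y^e mod p:
1558^2174 mod 2689 = 611
1962·611 = 1198782 ≡ 2177 (mod 2689)
346 ≠ 2177; the check fails.

does not verify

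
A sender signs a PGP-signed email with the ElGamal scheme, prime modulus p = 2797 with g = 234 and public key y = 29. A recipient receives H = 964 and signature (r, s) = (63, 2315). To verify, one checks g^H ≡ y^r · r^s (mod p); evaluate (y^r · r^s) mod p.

29^2 = 841
29^4 ≡ 841^2 = 707281 ≡ 2437
29^8 ≡ 2437^2 = 5938969 ≡ 938
29^16 ≡ 938^2 = 879844 ≡ 1586
29^32 ≡ 1586^2 = 2515396 ≡ 893
63 = 32 + 16 + 8 + 4 + 2 + 1, so 29^63 ≡ 893·1586·938·2437·841·29 ≡ 1843 (mod 2797)
63^2 = 3969 ≡ 1172
63^4 ≡ 1172^2 = 1373584 ≡ 257
63^8 ≡ 257^2 = 66049 ≡ 1718
63^16 ≡ 1718^2 = 2951524 ≡ 689
63^32 ≡ 689^2 = 474721 ≡ 2028
63^64 ≡ 2028^2 = 4112784 ≡ 1194
63^128 ≡ 1194^2 = 1425636 ≡ 1963
63^256 ≡ 1963^2 = 3853369 ≡ 1900
63^512 ≡ 1900^2 = 3610000 ≡ 1870
63^1024 ≡ 1870^2 = 3496900 ≡ 650
63^2048 ≡ 650^2 = 422500 ≡ 153
2315 = 2048 + 256 + 8 + 2 + 1, so 63^2315 ≡ 153·1900·1718·1172·63 ≡ 1904 (mod 2797)
y^r · r^s ≡ 1843·1904 = 3509072 ≡ 1634 (mod 2797)

1634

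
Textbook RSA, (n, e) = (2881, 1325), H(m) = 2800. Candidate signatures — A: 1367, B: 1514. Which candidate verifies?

A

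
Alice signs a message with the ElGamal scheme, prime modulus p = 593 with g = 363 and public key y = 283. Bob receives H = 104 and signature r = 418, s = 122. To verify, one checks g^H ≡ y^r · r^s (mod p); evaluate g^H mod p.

226

363^2 = 131769 ≡ 123
363^4 ≡ 123^2 = 15129 ≡ 304
363^8 ≡ 304^2 = 92416 ≡ 501
363^16 ≡ 501^2 = 251001 ≡ 162
363^32 ≡ 162^2 = 26244 ≡ 152
363^64 ≡ 152^2 = 23104 ≡ 570
104 = 64 + 32 + 8, so 363^104 ≡ 570·152·501 ≡ 226 (mod 593)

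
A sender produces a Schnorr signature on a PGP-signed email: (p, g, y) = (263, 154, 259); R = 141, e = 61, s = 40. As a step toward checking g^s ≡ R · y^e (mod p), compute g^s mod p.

104

Squares mod 263: 154^1≡154, 154^2≡46, 154^4≡12, 154^8≡144, 154^16≡222, 154^32≡103
40 = 32 + 8, so 154^40 ≡ 103·144 ≡ 104 (mod 263)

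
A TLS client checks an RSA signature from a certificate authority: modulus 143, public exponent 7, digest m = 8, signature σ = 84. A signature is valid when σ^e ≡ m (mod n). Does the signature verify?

σ^2 ≡ 84^2 = 7056 ≡ 49
σ^4 ≡ 49^2 = 2401 ≡ 113
7 = 4 + 2 + 1, so σ^7 ≡ 113·49·84 ≡ 72 (mod 143)
72 ≠ 8, so verification fails.

does not verify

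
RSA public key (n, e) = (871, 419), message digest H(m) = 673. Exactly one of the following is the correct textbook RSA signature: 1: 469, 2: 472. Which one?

Candidate 1: 469^2 = 219961 ≡ 469; 469^4 ≡ 469^2 = 219961 ≡ 469; 469^8 ≡ 469^2 = 219961 ≡ 469; 469^16 ≡ 469^2 = 219961 ≡ 469; 469^32 ≡ 469^2 = 219961 ≡ 469; 469^64 ≡ 469^2 = 219961 ≡ 469; 469^128 ≡ 469^2 = 219961 ≡ 469; 469^256 ≡ 469^2 = 219961 ≡ 469; 419 = 256 + 128 + 32 + 2 + 1, so 469^419 ≡ 469·469·469·469·469 ≡ 469 (mod 871)
Candidate 2: 472^2 = 222784 ≡ 679; 472^4 ≡ 679^2 = 461041 ≡ 282; 472^8 ≡ 282^2 = 79524 ≡ 263; 472^16 ≡ 263^2 = 69169 ≡ 360; 472^32 ≡ 360^2 = 129600 ≡ 692; 472^64 ≡ 692^2 = 478864 ≡ 685; 472^128 ≡ 685^2 = 469225 ≡ 627; 472^256 ≡ 627^2 = 393129 ≡ 308; 419 = 256 + 128 + 32 + 2 + 1, so 472^419 ≡ 308·627·692·679·472 ≡ 673 (mod 871)
  → matches H(m) = 673

2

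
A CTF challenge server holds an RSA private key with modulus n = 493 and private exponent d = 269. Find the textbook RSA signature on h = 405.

260

h^2 ≡ 405^2 = 164025 ≡ 349
h^4 ≡ 349^2 = 121801 ≡ 30
h^8 ≡ 30^2 = 900 ≡ 407
h^16 ≡ 407^2 = 165649 ≡ 1
h^32 ≡ 1^2 = 1
h^64 ≡ 1^2 = 1
h^128 ≡ 1^2 = 1
h^256 ≡ 1^2 = 1
269 = 256 + 8 + 4 + 1, so h^269 ≡ 1·407·30·405 ≡ 260 (mod 493)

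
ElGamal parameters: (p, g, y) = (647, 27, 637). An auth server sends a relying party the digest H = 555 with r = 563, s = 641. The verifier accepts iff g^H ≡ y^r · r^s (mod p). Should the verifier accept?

reject

Left side g^H mod p:
Squares mod 647: 27^1≡27, 27^2≡82, 27^4≡254, 27^8≡463, 27^16≡212, 27^32≡301, 27^64≡21, 27^128≡441, 27^256≡381, 27^512≡233
555 = 512 + 32 + 8 + 2 + 1, so 27^555 ≡ 233·301·463·82·27 ≡ 614 (mod 647)
Right side y^r · r^s mod p:
Squares mod 647: 637^1≡637, 637^2≡100, 637^4≡295, 637^8≡327, 637^16≡174, 637^32≡514, 637^64≡220, 637^128≡522, 637^256≡97, 637^512≡351
563 = 512 + 32 + 16 + 2 + 1, so 637^563 ≡ 351·514·174·100·637 ≡ 272 (mod 647)
Squares mod 647: 563^1≡563, 563^2≡586, 563^4≡486, 563^8≡41, 563^16≡387, 563^32≡312, 563^64≡294, 563^128≡385, 563^256≡62, 563^512≡609
641 = 512 + 128 + 1, so 563^641 ≡ 609·385·563 ≡ 267 (mod 647)
272·267 = 72624 ≡ 160 (mod 647)
614 ≠ 160, so verification fails.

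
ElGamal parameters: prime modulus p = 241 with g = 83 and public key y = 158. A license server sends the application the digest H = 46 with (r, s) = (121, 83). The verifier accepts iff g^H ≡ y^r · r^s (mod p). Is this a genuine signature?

Left side g^H mod p:
83^2 = 6889 ≡ 141
83^4 ≡ 141^2 = 19881 ≡ 119
83^8 ≡ 119^2 = 14161 ≡ 183
83^16 ≡ 183^2 = 33489 ≡ 231
83^32 ≡ 231^2 = 53361 ≡ 100
46 = 32 + 8 + 4 + 2, so 83^46 ≡ 100·183·119·141 ≡ 10 (mod 241)
Right side y^r · r^s mod p:
158^2 = 24964 ≡ 141
158^4 ≡ 141^2 = 19881 ≡ 119
158^8 ≡ 119^2 = 14161 ≡ 183
158^16 ≡ 183^2 = 33489 ≡ 231
158^32 ≡ 231^2 = 53361 ≡ 100
158^64 ≡ 100^2 = 10000 ≡ 119
121 = 64 + 32 + 16 + 8 + 1, so 158^121 ≡ 119·100·231·183·158 ≡ 158 (mod 241)
121^2 = 14641 ≡ 181
121^4 ≡ 181^2 = 32761 ≡ 226
121^8 ≡ 226^2 = 51076 ≡ 225
121^16 ≡ 225^2 = 50625 ≡ 15
121^32 ≡ 15^2 = 225
121^64 ≡ 225^2 = 50625 ≡ 15
83 = 64 + 16 + 2 + 1, so 121^83 ≡ 15·15·181·121 ≡ 239 (mod 241)
158·239 = 37762 ≡ 166 (mod 241)
10 ≠ 166, so verification fails.

forged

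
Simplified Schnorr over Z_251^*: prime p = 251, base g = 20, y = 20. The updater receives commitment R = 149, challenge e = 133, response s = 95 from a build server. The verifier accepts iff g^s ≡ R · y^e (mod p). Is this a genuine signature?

g^s mod p:
20^2 = 400 ≡ 149
20^4 ≡ 149^2 = 22201 ≡ 113
20^8 ≡ 113^2 = 12769 ≡ 219
20^16 ≡ 219^2 = 47961 ≡ 20
20^32 ≡ 20^2 = 400 ≡ 149
20^64 ≡ 149^2 = 22201 ≡ 113
95 = 64 + 16 + 8 + 4 + 2 + 1, so 20^95 ≡ 113·20·219·113·149·20 ≡ 1 (mod 251)
R · y^e mod p:
20^2 = 400 ≡ 149
20^4 ≡ 149^2 = 22201 ≡ 113
20^8 ≡ 113^2 = 12769 ≡ 219
20^16 ≡ 219^2 = 47961 ≡ 20
20^32 ≡ 20^2 = 400 ≡ 149
20^64 ≡ 149^2 = 22201 ≡ 113
20^128 ≡ 113^2 = 12769 ≡ 219
133 = 128 + 4 + 1, so 20^133 ≡ 219·113·20 ≡ 219 (mod 251)
149·219 = 32631 ≡ 1 (mod 251)
1 ≡ 1 (mod 251); signature holds.

genuine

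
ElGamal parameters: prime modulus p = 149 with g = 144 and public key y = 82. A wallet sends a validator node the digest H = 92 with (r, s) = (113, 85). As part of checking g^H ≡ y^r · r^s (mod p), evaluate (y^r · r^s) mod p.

46

Squares mod 149: 82^1≡82, 82^2≡19, 82^4≡63, 82^8≡95, 82^16≡85, 82^32≡73, 82^64≡114
113 = 64 + 32 + 16 + 1, so 82^113 ≡ 114·73·85·82 ≡ 130 (mod 149)
Squares mod 149: 113^1≡113, 113^2≡104, 113^4≡88, 113^8≡145, 113^16≡16, 113^32≡107, 113^64≡125
85 = 64 + 16 + 4 + 1, so 113^85 ≡ 125·16·88·113 ≡ 76 (mod 149)
y^r · r^s ≡ 130·76 = 9880 ≡ 46 (mod 149)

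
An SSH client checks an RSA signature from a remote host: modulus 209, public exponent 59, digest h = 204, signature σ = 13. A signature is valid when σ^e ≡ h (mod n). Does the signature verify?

verifies

σ^2 ≡ 13^2 = 169
σ^4 ≡ 169^2 = 28561 ≡ 137
σ^8 ≡ 137^2 = 18769 ≡ 168
σ^16 ≡ 168^2 = 28224 ≡ 9
σ^32 ≡ 9^2 = 81
59 = 32 + 16 + 8 + 2 + 1, so σ^59 ≡ 81·9·168·169·13 ≡ 204 (mod 209)
204 = h, so the signature checks out.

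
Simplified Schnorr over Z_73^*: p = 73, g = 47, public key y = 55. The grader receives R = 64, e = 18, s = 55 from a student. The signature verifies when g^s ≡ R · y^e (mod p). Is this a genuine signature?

forged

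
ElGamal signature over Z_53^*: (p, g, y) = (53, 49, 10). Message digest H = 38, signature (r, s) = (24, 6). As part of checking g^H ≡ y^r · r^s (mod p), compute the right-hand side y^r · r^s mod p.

13

10^2 = 100 ≡ 47
10^4 ≡ 47^2 = 2209 ≡ 36
10^8 ≡ 36^2 = 1296 ≡ 24
10^16 ≡ 24^2 = 576 ≡ 46
24 = 16 + 8, so 10^24 ≡ 46·24 ≡ 44 (mod 53)
24^2 = 576 ≡ 46
24^4 ≡ 46^2 = 2116 ≡ 49
6 = 4 + 2, so 24^6 ≡ 49·46 ≡ 28 (mod 53)
y^r · r^s ≡ 44·28 = 1232 ≡ 13 (mod 53)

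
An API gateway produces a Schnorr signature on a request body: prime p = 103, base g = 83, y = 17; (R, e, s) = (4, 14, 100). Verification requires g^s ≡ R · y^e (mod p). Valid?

no

g^s mod p:
83^2 = 6889 ≡ 91
83^4 ≡ 91^2 = 8281 ≡ 41
83^8 ≡ 41^2 = 1681 ≡ 33
83^16 ≡ 33^2 = 1089 ≡ 59
83^32 ≡ 59^2 = 3481 ≡ 82
83^64 ≡ 82^2 = 6724 ≡ 29
100 = 64 + 32 + 4, so 83^100 ≡ 29·82·41 ≡ 60 (mod 103)
R · y^e mod p:
17^2 = 289 ≡ 83
17^4 ≡ 83^2 = 6889 ≡ 91
17^8 ≡ 91^2 = 8281 ≡ 41
14 = 8 + 4 + 2, so 17^14 ≡ 41·91·83 ≡ 55 (mod 103)
4·55 = 220 ≡ 14 (mod 103)
60 ≠ 14; the check fails.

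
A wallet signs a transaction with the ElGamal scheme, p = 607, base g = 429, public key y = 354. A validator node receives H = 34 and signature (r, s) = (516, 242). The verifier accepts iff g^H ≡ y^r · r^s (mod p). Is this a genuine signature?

Left side g^H mod p:
429^2 = 184041 ≡ 120
429^4 ≡ 120^2 = 14400 ≡ 439
429^8 ≡ 439^2 = 192721 ≡ 302
429^16 ≡ 302^2 = 91204 ≡ 154
429^32 ≡ 154^2 = 23716 ≡ 43
34 = 32 + 2, so 429^34 ≡ 43·120 ≡ 304 (mod 607)
Right side y^r · r^s mod p:
354^2 = 125316 ≡ 274
354^4 ≡ 274^2 = 75076 ≡ 415
354^8 ≡ 415^2 = 172225 ≡ 444
354^16 ≡ 444^2 = 197136 ≡ 468
354^32 ≡ 468^2 = 219024 ≡ 504
354^64 ≡ 504^2 = 254016 ≡ 290
354^128 ≡ 290^2 = 84100 ≡ 334
354^256 ≡ 334^2 = 111556 ≡ 475
354^512 ≡ 475^2 = 225625 ≡ 428
516 = 512 + 4, so 354^516 ≡ 428·415 ≡ 376 (mod 607)
516^2 = 266256 ≡ 390
516^4 ≡ 390^2 = 152100 ≡ 350
516^8 ≡ 350^2 = 122500 ≡ 493
516^16 ≡ 493^2 = 243049 ≡ 249
516^32 ≡ 249^2 = 62001 ≡ 87
516^64 ≡ 87^2 = 7569 ≡ 285
516^128 ≡ 285^2 = 81225 ≡ 494
242 = 128 + 64 + 32 + 16 + 2, so 516^242 ≡ 494·285·87·249·390 ≡ 444 (mod 607)
376·444 = 166944 ≡ 19 (mod 607)
304 ≠ 19, so verification fails.

forged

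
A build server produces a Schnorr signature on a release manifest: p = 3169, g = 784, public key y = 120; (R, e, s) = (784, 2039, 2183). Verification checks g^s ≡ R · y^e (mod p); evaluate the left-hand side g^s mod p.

Squares mod 3169: 784^1≡784, 784^2≡3039, 784^4≡1055, 784^8≡706, 784^16≡903, 784^32≡976, 784^64≡1876, 784^128≡1786, 784^256≡1782, 784^512≡186, 784^1024≡2906, 784^2048≡2620
2183 = 2048 + 128 + 4 + 2 + 1, so 784^2183 ≡ 2620·1786·1055·3039·784 ≡ 1463 (mod 3169)

1463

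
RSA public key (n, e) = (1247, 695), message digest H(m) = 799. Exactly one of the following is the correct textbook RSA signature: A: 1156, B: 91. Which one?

A

Candidate A: 1156^2 = 1336336 ≡ 799; 1156^4 ≡ 799^2 = 638401 ≡ 1184; 1156^8 ≡ 1184^2 = 1401856 ≡ 228; 1156^16 ≡ 228^2 = 51984 ≡ 857; 1156^32 ≡ 857^2 = 734449 ≡ 1213; 1156^64 ≡ 1213^2 = 1471369 ≡ 1156; 1156^128 ≡ 1156^2 = 1336336 ≡ 799; 1156^256 ≡ 799^2 = 638401 ≡ 1184; 1156^512 ≡ 1184^2 = 1401856 ≡ 228; 695 = 512 + 128 + 32 + 16 + 4 + 2 + 1, so 1156^695 ≡ 228·799·1213·857·1184·799·1156 ≡ 799 (mod 1247)
  → matches H(m) = 799
Candidate B: 91^2 = 8281 ≡ 799; 91^4 ≡ 799^2 = 638401 ≡ 1184; 91^8 ≡ 1184^2 = 1401856 ≡ 228; 91^16 ≡ 228^2 = 51984 ≡ 857; 91^32 ≡ 857^2 = 734449 ≡ 1213; 91^64 ≡ 1213^2 = 1471369 ≡ 1156; 91^128 ≡ 1156^2 = 1336336 ≡ 799; 91^256 ≡ 799^2 = 638401 ≡ 1184; 91^512 ≡ 1184^2 = 1401856 ≡ 228; 695 = 512 + 128 + 32 + 16 + 4 + 2 + 1, so 91^695 ≡ 228·799·1213·857·1184·799·91 ≡ 448 (mod 1247)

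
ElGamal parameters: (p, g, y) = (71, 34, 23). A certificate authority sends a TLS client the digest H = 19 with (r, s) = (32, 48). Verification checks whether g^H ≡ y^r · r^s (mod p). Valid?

no

Left side g^H mod p:
34^19 mod 71 = 39
Right side y^r · r^s mod p:
23^32 mod 71 = 30
32^48 mod 71 = 20
30·20 = 600 ≡ 32 (mod 71)
39 ≠ 32, so verification fails.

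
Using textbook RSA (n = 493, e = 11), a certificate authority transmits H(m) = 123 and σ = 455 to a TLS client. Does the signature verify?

verifies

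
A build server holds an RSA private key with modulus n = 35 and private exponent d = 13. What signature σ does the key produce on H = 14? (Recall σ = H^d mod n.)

14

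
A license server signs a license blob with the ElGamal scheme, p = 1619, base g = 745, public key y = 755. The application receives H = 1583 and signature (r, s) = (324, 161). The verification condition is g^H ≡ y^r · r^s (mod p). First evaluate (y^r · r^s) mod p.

411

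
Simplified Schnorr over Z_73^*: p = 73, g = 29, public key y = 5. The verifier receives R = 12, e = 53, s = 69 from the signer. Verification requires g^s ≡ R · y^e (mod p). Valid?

g^s mod p:
29^2 = 841 ≡ 38
29^4 ≡ 38^2 = 1444 ≡ 57
29^8 ≡ 57^2 = 3249 ≡ 37
29^16 ≡ 37^2 = 1369 ≡ 55
29^32 ≡ 55^2 = 3025 ≡ 32
29^64 ≡ 32^2 = 1024 ≡ 2
69 = 64 + 4 + 1, so 29^69 ≡ 2·57·29 ≡ 21 (mod 73)
R · y^e mod p:
5^2 = 25
5^4 ≡ 25^2 = 625 ≡ 41
5^8 ≡ 41^2 = 1681 ≡ 2
5^16 ≡ 2^2 = 4
5^32 ≡ 4^2 = 16
53 = 32 + 16 + 4 + 1, so 5^53 ≡ 16·4·41·5 ≡ 53 (mod 73)
12·53 = 636 ≡ 52 (mod 73)
21 ≠ 52; the check fails.

no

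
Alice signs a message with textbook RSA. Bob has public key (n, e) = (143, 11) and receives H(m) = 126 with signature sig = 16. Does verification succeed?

passes

sig^2 ≡ 16^2 = 256 ≡ 113
sig^4 ≡ 113^2 = 12769 ≡ 42
sig^8 ≡ 42^2 = 1764 ≡ 48
11 = 8 + 2 + 1, so sig^11 ≡ 48·113·16 ≡ 126 (mod 143)
sig^11 mod 143 = 126 matches H(m).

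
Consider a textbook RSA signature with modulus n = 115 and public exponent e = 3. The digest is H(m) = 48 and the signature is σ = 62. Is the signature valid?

σ^3 mod 115 = 48
Since 48 equals the digest 48, verification succeeds.

valid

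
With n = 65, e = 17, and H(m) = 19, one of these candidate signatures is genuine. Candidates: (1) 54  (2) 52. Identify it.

1

Candidate 1: Squares mod 65: 54^1≡54, 54^2≡56, 54^4≡16, 54^8≡61, 54^16≡16; 17 = 16 + 1, so 54^17 ≡ 16·54 ≡ 19 (mod 65)
  → matches H(m) = 19
Candidate 2: Squares mod 65: 52^1≡52, 52^2≡39, 52^4≡26, 52^8≡26, 52^16≡26; 17 = 16 + 1, so 52^17 ≡ 26·52 ≡ 52 (mod 65)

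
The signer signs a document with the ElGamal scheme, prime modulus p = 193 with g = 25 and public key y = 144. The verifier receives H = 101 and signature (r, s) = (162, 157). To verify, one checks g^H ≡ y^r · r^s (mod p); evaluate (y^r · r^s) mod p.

Squares mod 193: 144^1≡144, 144^2≡85, 144^4≡84, 144^8≡108, 144^16≡84, 144^32≡108, 144^64≡84, 144^128≡108
162 = 128 + 32 + 2, so 144^162 ≡ 108·108·85 ≡ 192 (mod 193)
Squares mod 193: 162^1≡162, 162^2≡189, 162^4≡16, 162^8≡63, 162^16≡109, 162^32≡108, 162^64≡84, 162^128≡108
157 = 128 + 16 + 8 + 4 + 1, so 162^157 ≡ 108·109·63·16·162 ≡ 175 (mod 193)
y^r · r^s ≡ 192·175 = 33600 ≡ 18 (mod 193)

18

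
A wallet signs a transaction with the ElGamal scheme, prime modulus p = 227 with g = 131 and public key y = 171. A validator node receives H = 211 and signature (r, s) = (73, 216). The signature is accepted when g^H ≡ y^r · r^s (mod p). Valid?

yes

Left side g^H mod p:
Squares mod 227: 131^1≡131, 131^2≡136, 131^4≡109, 131^8≡77, 131^16≡27, 131^32≡48, 131^64≡34, 131^128≡21
211 = 128 + 64 + 16 + 2 + 1, so 131^211 ≡ 21·34·27·136·131 ≡ 173 (mod 227)
Right side y^r · r^s mod p:
Squares mod 227: 171^1≡171, 171^2≡185, 171^4≡175, 171^8≡207, 171^16≡173, 171^32≡192, 171^64≡90
73 = 64 + 8 + 1, so 171^73 ≡ 90·207·171 ≡ 12 (mod 227)
Squares mod 227: 73^1≡73, 73^2≡108, 73^4≡87, 73^8≡78, 73^16≡182, 73^32≡209, 73^64≡97, 73^128≡102
216 = 128 + 64 + 16 + 8, so 73^216 ≡ 102·97·182·78 ≡ 109 (mod 227)
12·109 = 1308 ≡ 173 (mod 227)
173 ≡ 173 (mod 227), so the signature is genuine.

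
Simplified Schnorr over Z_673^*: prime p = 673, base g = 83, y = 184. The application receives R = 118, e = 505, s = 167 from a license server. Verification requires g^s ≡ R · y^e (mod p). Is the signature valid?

g^s mod p:
Squares mod 673: 83^1≡83, 83^2≡159, 83^4≡380, 83^8≡378, 83^16≡208, 83^32≡192, 83^64≡522, 83^128≡592
167 = 128 + 32 + 4 + 2 + 1, so 83^167 ≡ 592·192·380·159·83 ≡ 300 (mod 673)
R · y^e mod p:
Squares mod 673: 184^1≡184, 184^2≡206, 184^4≡37, 184^8≡23, 184^16≡529, 184^32≡546, 184^64≡650, 184^128≡529, 184^256≡546
505 = 256 + 128 + 64 + 32 + 16 + 8 + 1, so 184^505 ≡ 546·529·650·546·529·23·184 ≡ 489 (mod 673)
118·489 = 57702 ≡ 497 (mod 673)
300 ≠ 497; the check fails.

invalid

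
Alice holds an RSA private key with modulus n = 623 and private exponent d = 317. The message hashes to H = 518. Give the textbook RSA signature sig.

Squares mod 623: H^1≡518, H^2≡434, H^4≡210, H^8≡490, H^16≡245, H^32≡217, H^64≡364, H^128≡420, H^256≡91
317 = 256 + 32 + 16 + 8 + 4 + 1, so H^317 ≡ 91·217·245·490·210·518 ≡ 259 (mod 623)

259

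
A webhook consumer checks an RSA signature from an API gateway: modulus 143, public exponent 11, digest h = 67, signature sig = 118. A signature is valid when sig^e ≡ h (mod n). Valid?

no

sig^2 ≡ 118^2 = 13924 ≡ 53
sig^4 ≡ 53^2 = 2809 ≡ 92
sig^8 ≡ 92^2 = 8464 ≡ 27
11 = 8 + 2 + 1, so sig^11 ≡ 27·53·118 ≡ 118 (mod 143)
The recovered value 118 does not match the digest 67.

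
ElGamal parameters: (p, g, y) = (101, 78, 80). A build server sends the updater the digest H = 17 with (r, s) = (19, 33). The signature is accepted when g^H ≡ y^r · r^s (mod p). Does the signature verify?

does not verify

Left side g^H mod p:
Squares mod 101: 78^1≡78, 78^2≡24, 78^4≡71, 78^8≡92, 78^16≡81
17 = 16 + 1, so 78^17 ≡ 81·78 ≡ 56 (mod 101)
Right side y^r · r^s mod p:
Squares mod 101: 80^1≡80, 80^2≡37, 80^4≡56, 80^8≡5, 80^16≡25
19 = 16 + 2 + 1, so 80^19 ≡ 25·37·80 ≡ 68 (mod 101)
Squares mod 101: 19^1≡19, 19^2≡58, 19^4≡31, 19^8≡52, 19^16≡78, 19^32≡24
33 = 32 + 1, so 19^33 ≡ 24·19 ≡ 52 (mod 101)
68·52 = 3536 ≡ 1 (mod 101)
56 ≠ 1, so verification fails.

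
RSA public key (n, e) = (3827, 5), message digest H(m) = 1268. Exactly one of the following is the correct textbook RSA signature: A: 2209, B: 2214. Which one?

A

Candidate A: 2209^2 = 4879681 ≡ 256; 2209^4 ≡ 256^2 = 65536 ≡ 477; 5 = 4 + 1, so 2209^5 ≡ 477·2209 ≡ 1268 (mod 3827)
  → matches H(m) = 1268
Candidate B: 2214^2 = 4901796 ≡ 3236; 2214^4 ≡ 3236^2 = 10471696 ≡ 1024; 5 = 4 + 1, so 2214^5 ≡ 1024·2214 ≡ 1552 (mod 3827)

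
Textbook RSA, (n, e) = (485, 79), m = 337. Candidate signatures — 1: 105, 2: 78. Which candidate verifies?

Candidate 1: 105^79 mod 485 = 85
Candidate 2: 78^79 mod 485 = 337
  → matches m = 337

2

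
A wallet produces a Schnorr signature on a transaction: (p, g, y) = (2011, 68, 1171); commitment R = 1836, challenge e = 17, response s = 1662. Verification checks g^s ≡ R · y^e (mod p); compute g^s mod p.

78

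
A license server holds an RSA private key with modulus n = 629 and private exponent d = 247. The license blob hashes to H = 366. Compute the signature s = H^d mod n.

478

H^2 ≡ 366^2 = 133956 ≡ 608
H^4 ≡ 608^2 = 369664 ≡ 441
H^8 ≡ 441^2 = 194481 ≡ 120
H^16 ≡ 120^2 = 14400 ≡ 562
H^32 ≡ 562^2 = 315844 ≡ 86
H^64 ≡ 86^2 = 7396 ≡ 477
H^128 ≡ 477^2 = 227529 ≡ 460
247 = 128 + 64 + 32 + 16 + 4 + 2 + 1, so H^247 ≡ 460·477·86·562·441·608·366 ≡ 478 (mod 629)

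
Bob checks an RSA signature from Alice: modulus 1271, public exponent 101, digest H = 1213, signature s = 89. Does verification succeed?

fails

Squares mod 1271: s^1≡89, s^2≡295, s^4≡597, s^8≡529, s^16≡221, s^32≡543, s^64≡1248
101 = 64 + 32 + 4 + 1, so s^101 ≡ 1248·543·597·89 ≡ 895 (mod 1271)
895 ≠ 1213, so verification fails.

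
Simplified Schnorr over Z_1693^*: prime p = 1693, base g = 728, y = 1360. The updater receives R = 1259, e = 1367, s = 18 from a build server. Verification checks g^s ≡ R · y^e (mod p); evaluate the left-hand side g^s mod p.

590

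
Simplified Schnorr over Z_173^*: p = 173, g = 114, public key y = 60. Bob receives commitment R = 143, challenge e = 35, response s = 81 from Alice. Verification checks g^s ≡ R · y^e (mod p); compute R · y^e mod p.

168

60^2 = 3600 ≡ 140
60^4 ≡ 140^2 = 19600 ≡ 51
60^8 ≡ 51^2 = 2601 ≡ 6
60^16 ≡ 6^2 = 36
60^32 ≡ 36^2 = 1296 ≡ 85
35 = 32 + 2 + 1, so 60^35 ≡ 85·140·60 ≡ 29 (mod 173)
R · y^e ≡ 143·29 = 4147 ≡ 168 (mod 173)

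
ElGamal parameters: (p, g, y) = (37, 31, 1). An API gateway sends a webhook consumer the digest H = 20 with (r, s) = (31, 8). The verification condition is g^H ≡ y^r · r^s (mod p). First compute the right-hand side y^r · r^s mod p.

1^31 mod 37 = 1
31^8 mod 37 = 1
y^r · r^s ≡ 1·1 = 1 ≡ 1 (mod 37)

1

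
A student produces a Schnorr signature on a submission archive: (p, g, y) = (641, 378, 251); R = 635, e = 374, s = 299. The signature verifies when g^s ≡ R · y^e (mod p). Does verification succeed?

passes

g^s mod p:
Squares mod 641: 378^1≡378, 378^2≡582, 378^4≡276, 378^8≡538, 378^16≡353, 378^32≡255, 378^64≡284, 378^128≡531, 378^256≡562
299 = 256 + 32 + 8 + 2 + 1, so 378^299 ≡ 562·255·538·582·378 ≡ 471 (mod 641)
R · y^e mod p:
Squares mod 641: 251^1≡251, 251^2≡183, 251^4≡157, 251^8≡291, 251^16≡69, 251^32≡274, 251^64≡79, 251^128≡472, 251^256≡357
374 = 256 + 64 + 32 + 16 + 4 + 2, so 251^374 ≡ 357·79·274·69·157·183 ≡ 242 (mod 641)
635·242 = 153670 ≡ 471 (mod 641)
471 ≡ 471 (mod 641); signature holds.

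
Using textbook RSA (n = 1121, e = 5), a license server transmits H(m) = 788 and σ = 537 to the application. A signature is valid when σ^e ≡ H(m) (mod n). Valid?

Squares mod 1121: σ^1≡537, σ^2≡272, σ^4≡1119
5 = 4 + 1, so σ^5 ≡ 1119·537 ≡ 47 (mod 1121)
47 ≠ 788, so verification fails.

no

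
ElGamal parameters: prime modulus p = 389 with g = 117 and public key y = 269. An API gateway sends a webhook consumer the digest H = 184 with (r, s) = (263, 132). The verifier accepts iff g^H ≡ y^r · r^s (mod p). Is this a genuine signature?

Left side g^H mod p:
Squares mod 389: 117^1≡117, 117^2≡74, 117^4≡30, 117^8≡122, 117^16≡102, 117^32≡290, 117^64≡76, 117^128≡330
184 = 128 + 32 + 16 + 8, so 117^184 ≡ 330·290·102·122 ≡ 365 (mod 389)
Right side y^r · r^s mod p:
Squares mod 389: 269^1≡269, 269^2≡7, 269^4≡49, 269^8≡67, 269^16≡210, 269^32≡143, 269^64≡221, 269^128≡216, 269^256≡365
263 = 256 + 4 + 2 + 1, so 269^263 ≡ 365·49·7·269 ≡ 169 (mod 389)
Squares mod 389: 263^1≡263, 263^2≡316, 263^4≡272, 263^8≡74, 263^16≡30, 263^32≡122, 263^64≡102, 263^128≡290
132 = 128 + 4, so 263^132 ≡ 290·272 ≡ 302 (mod 389)
169·302 = 51038 ≡ 79 (mod 389)
365 ≠ 79, so verification fails.

forged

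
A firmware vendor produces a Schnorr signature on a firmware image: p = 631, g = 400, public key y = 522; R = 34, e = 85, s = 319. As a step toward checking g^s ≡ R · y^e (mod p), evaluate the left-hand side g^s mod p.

400^2 = 160000 ≡ 357
400^4 ≡ 357^2 = 127449 ≡ 618
400^8 ≡ 618^2 = 381924 ≡ 169
400^16 ≡ 169^2 = 28561 ≡ 166
400^32 ≡ 166^2 = 27556 ≡ 423
400^64 ≡ 423^2 = 178929 ≡ 356
400^128 ≡ 356^2 = 126736 ≡ 536
400^256 ≡ 536^2 = 287296 ≡ 191
319 = 256 + 32 + 16 + 8 + 4 + 2 + 1, so 400^319 ≡ 191·423·166·169·618·357·400 ≡ 618 (mod 631)

618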